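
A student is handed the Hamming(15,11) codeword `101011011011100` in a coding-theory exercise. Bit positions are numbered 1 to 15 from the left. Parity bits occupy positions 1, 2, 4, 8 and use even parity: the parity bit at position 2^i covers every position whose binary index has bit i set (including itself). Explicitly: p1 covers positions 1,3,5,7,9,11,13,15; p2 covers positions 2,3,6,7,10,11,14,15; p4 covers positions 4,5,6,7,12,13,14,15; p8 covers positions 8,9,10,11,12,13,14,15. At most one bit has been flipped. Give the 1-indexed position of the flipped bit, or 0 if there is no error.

s1: b1⊕b3⊕b5⊕b7⊕b9⊕b11⊕b13⊕b15 = 1⊕1⊕1⊕0⊕1⊕1⊕1⊕0 = 0
s2: b2⊕b3⊕b6⊕b7⊕b10⊕b11⊕b14⊕b15 = 0⊕1⊕1⊕0⊕0⊕1⊕0⊕0 = 1
s4: b4⊕b5⊕b6⊕b7⊕b12⊕b13⊕b14⊕b15 = 0⊕1⊕1⊕0⊕1⊕1⊕0⊕0 = 0
s8: b8⊕b9⊕b10⊕b11⊕b12⊕b13⊕b14⊕b15 = 1⊕1⊕0⊕1⊕1⊕1⊕0⊕0 = 1
Syndrome (s8...s1) = 1010 → position 10.

10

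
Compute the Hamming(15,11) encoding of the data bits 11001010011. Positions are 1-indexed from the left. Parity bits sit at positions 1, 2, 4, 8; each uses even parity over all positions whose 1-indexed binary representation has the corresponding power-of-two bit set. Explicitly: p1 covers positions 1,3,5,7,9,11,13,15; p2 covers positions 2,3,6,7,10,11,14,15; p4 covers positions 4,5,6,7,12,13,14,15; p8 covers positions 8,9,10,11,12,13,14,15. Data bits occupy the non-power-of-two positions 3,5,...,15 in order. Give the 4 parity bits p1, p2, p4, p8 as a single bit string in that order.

Place data bits at non-power-of-two positions: b3=1, b5=1, b6=0, b7=0, b9=1, b10=0, b11=1, b12=0, b13=0, b14=1, b15=1.
p1 = XOR of data positions {3,5,7,9,11,13,15} = 1⊕1⊕0⊕1⊕1⊕0⊕1 = 1
p2 = XOR of data positions {3,6,7,10,11,14,15} = 1⊕0⊕0⊕0⊕1⊕1⊕1 = 0
p4 = XOR of data positions {5,6,7,12,13,14,15} = 1⊕0⊕0⊕0⊕0⊕1⊕1 = 1
p8 = XOR of data positions {9,10,11,12,13,14,15} = 1⊕0⊕1⊕0⊕0⊕1⊕1 = 0
Parity bits p1,p2,p4,p8 = 1010

1010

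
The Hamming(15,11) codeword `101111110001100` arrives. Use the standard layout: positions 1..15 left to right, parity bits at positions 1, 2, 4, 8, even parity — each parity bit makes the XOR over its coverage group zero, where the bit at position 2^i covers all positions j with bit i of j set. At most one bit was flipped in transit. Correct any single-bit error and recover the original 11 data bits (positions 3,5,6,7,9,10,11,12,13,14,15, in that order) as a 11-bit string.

11110011100

s1: b1⊕b3⊕b5⊕b7⊕b9⊕b11⊕b13⊕b15 = 1⊕1⊕1⊕1⊕0⊕0⊕1⊕0 = 1
s2: b2⊕b3⊕b6⊕b7⊕b10⊕b11⊕b14⊕b15 = 0⊕1⊕1⊕1⊕0⊕0⊕0⊕0 = 1
s4: b4⊕b5⊕b6⊕b7⊕b12⊕b13⊕b14⊕b15 = 1⊕1⊕1⊕1⊕1⊕1⊕0⊕0 = 0
s8: b8⊕b9⊕b10⊕b11⊕b12⊕b13⊕b14⊕b15 = 1⊕0⊕0⊕0⊕1⊕1⊕0⊕0 = 1
Syndrome (s8...s1) = 1011 → position 11.
Flip bit 11: corrected codeword = 101111110011100
Data bits at positions 3,5,6,7,9,10,11,12,13,14,15: 11110011100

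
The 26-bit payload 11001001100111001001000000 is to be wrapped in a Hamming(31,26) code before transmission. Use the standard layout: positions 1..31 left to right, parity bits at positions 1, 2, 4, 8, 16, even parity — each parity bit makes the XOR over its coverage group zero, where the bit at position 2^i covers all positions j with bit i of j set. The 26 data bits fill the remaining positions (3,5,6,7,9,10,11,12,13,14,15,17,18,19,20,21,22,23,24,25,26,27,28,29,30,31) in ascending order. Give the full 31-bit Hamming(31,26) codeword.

Place data bits at non-power-of-two positions: b3=1, b5=1, b6=0, b7=0, b9=1, b10=0, b11=0, b12=1, b13=1, b14=0, b15=0, b17=1, b18=1, b19=1, b20=0, b21=0, b22=1, b23=0, b24=0, b25=1, b26=0, b27=0, b28=0, b29=0, b30=0, b31=0.
p1 = XOR of data positions {3,5,7,9,11,13,15,17,19,21,23,25,27,29,31} = 1⊕1⊕0⊕1⊕0⊕1⊕0⊕1⊕1⊕0⊕0⊕1⊕0⊕0⊕0 = 1
p2 = XOR of data positions {3,6,7,10,11,14,15,18,19,22,23,26,27,30,31} = 1⊕0⊕0⊕0⊕0⊕0⊕0⊕1⊕1⊕1⊕0⊕0⊕0⊕0⊕0 = 0
p4 = XOR of data positions {5,6,7,12,13,14,15,20,21,22,23,28,29,30,31} = 1⊕0⊕0⊕1⊕1⊕0⊕0⊕0⊕0⊕1⊕0⊕0⊕0⊕0⊕0 = 0
p8 = XOR of data positions {9,10,11,12,13,14,15,24,25,26,27,28,29,30,31} = 1⊕0⊕0⊕1⊕1⊕0⊕0⊕0⊕1⊕0⊕0⊕0⊕0⊕0⊕0 = 0
p16 = XOR of data positions {17,18,19,20,21,22,23,24,25,26,27,28,29,30,31} = 1⊕1⊕1⊕0⊕0⊕1⊕0⊕0⊕1⊕0⊕0⊕0⊕0⊕0⊕0 = 1
Codeword b1..b31 = 1010100010011001111001001000000

1010100010011001111001001000000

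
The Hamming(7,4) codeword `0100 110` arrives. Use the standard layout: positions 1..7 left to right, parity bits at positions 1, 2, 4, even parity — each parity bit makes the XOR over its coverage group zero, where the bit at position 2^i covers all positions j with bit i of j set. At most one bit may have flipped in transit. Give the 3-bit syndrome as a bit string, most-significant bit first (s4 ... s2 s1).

s1: b1⊕b3⊕b5⊕b7 = 0⊕0⊕1⊕0 = 1
s2: b2⊕b3⊕b6⊕b7 = 1⊕0⊕1⊕0 = 0
s4: b4⊕b5⊕b6⊕b7 = 0⊕1⊕1⊕0 = 0
Syndrome (s4...s1) = 001 → position 1.

001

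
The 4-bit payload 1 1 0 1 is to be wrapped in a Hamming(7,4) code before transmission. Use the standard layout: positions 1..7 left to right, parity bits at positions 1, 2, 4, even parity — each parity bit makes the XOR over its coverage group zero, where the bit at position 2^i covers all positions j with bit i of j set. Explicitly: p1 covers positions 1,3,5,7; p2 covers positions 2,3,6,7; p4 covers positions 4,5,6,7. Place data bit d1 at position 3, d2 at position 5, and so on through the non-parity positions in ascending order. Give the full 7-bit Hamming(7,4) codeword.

Place data bits at non-power-of-two positions: b3=1, b5=1, b6=0, b7=1.
p1 = XOR of data positions {3,5,7} = 1⊕1⊕1 = 1
p2 = XOR of data positions {3,6,7} = 1⊕0⊕1 = 0
p4 = XOR of data positions {5,6,7} = 1⊕0⊕1 = 0
Codeword b1..b7 = 1010101

1010101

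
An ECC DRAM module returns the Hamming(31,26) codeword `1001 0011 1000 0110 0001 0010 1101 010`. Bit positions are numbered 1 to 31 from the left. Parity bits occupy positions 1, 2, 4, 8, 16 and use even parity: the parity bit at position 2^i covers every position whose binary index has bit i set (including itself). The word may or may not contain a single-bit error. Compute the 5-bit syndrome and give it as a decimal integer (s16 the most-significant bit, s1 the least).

s1: b1⊕b3⊕b5⊕b7⊕b9⊕b11⊕b13⊕b15⊕b17⊕b19⊕b21⊕b23⊕b25⊕b27⊕b29⊕b31 = 1⊕0⊕0⊕1⊕1⊕0⊕0⊕1⊕0⊕0⊕0⊕1⊕1⊕0⊕0⊕0 = 0
s2: b2⊕b3⊕b6⊕b7⊕b10⊕b11⊕b14⊕b15⊕b18⊕b19⊕b22⊕b23⊕b26⊕b27⊕b30⊕b31 = 0⊕0⊕0⊕1⊕0⊕0⊕1⊕1⊕0⊕0⊕0⊕1⊕1⊕0⊕1⊕0 = 0
s4: b4⊕b5⊕b6⊕b7⊕b12⊕b13⊕b14⊕b15⊕b20⊕b21⊕b22⊕b23⊕b28⊕b29⊕b30⊕b31 = 1⊕0⊕0⊕1⊕0⊕0⊕1⊕1⊕1⊕0⊕0⊕1⊕1⊕0⊕1⊕0 = 0
s8: b8⊕b9⊕b10⊕b11⊕b12⊕b13⊕b14⊕b15⊕b24⊕b25⊕b26⊕b27⊕b28⊕b29⊕b30⊕b31 = 1⊕1⊕0⊕0⊕0⊕0⊕1⊕1⊕0⊕1⊕1⊕0⊕1⊕0⊕1⊕0 = 0
s16: b16⊕b17⊕b18⊕b19⊕b20⊕b21⊕b22⊕b23⊕b24⊕b25⊕b26⊕b27⊕b28⊕b29⊕b30⊕b31 = 0⊕0⊕0⊕0⊕1⊕0⊕0⊕1⊕0⊕1⊕1⊕0⊕1⊕0⊕1⊕0 = 0
Syndrome (s16...s1) = 00000 → position 0 (no error).

0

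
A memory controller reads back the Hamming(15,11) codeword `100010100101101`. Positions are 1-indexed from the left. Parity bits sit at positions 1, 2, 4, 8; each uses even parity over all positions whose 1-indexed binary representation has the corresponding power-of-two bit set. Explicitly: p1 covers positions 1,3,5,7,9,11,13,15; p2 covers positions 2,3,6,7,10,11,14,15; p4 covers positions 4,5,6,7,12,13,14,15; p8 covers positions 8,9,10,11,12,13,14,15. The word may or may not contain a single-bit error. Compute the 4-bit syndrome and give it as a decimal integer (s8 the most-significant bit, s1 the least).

7

s1: b1⊕b3⊕b5⊕b7⊕b9⊕b11⊕b13⊕b15 = 1⊕0⊕1⊕1⊕0⊕0⊕1⊕1 = 1
s2: b2⊕b3⊕b6⊕b7⊕b10⊕b11⊕b14⊕b15 = 0⊕0⊕0⊕1⊕1⊕0⊕0⊕1 = 1
s4: b4⊕b5⊕b6⊕b7⊕b12⊕b13⊕b14⊕b15 = 0⊕1⊕0⊕1⊕1⊕1⊕0⊕1 = 1
s8: b8⊕b9⊕b10⊕b11⊕b12⊕b13⊕b14⊕b15 = 0⊕0⊕1⊕0⊕1⊕1⊕0⊕1 = 0
Syndrome (s8...s1) = 0111 → position 7.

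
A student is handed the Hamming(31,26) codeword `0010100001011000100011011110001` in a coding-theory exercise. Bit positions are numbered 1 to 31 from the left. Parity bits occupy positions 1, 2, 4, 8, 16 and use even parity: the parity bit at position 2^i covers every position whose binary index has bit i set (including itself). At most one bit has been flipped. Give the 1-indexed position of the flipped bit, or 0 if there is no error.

s1: b1⊕b3⊕b5⊕b7⊕b9⊕b11⊕b13⊕b15⊕b17⊕b19⊕b21⊕b23⊕b25⊕b27⊕b29⊕b31 = 0⊕1⊕1⊕0⊕0⊕0⊕1⊕0⊕1⊕0⊕1⊕0⊕1⊕1⊕0⊕1 = 0
s2: b2⊕b3⊕b6⊕b7⊕b10⊕b11⊕b14⊕b15⊕b18⊕b19⊕b22⊕b23⊕b26⊕b27⊕b30⊕b31 = 0⊕1⊕0⊕0⊕1⊕0⊕0⊕0⊕0⊕0⊕1⊕0⊕1⊕1⊕0⊕1 = 0
s4: b4⊕b5⊕b6⊕b7⊕b12⊕b13⊕b14⊕b15⊕b20⊕b21⊕b22⊕b23⊕b28⊕b29⊕b30⊕b31 = 0⊕1⊕0⊕0⊕1⊕1⊕0⊕0⊕0⊕1⊕1⊕0⊕0⊕0⊕0⊕1 = 0
s8: b8⊕b9⊕b10⊕b11⊕b12⊕b13⊕b14⊕b15⊕b24⊕b25⊕b26⊕b27⊕b28⊕b29⊕b30⊕b31 = 0⊕0⊕1⊕0⊕1⊕1⊕0⊕0⊕1⊕1⊕1⊕1⊕0⊕0⊕0⊕1 = 0
s16: b16⊕b17⊕b18⊕b19⊕b20⊕b21⊕b22⊕b23⊕b24⊕b25⊕b26⊕b27⊕b28⊕b29⊕b30⊕b31 = 0⊕1⊕0⊕0⊕0⊕1⊕1⊕0⊕1⊕1⊕1⊕1⊕0⊕0⊕0⊕1 = 0
Syndrome (s16...s1) = 00000 → position 0 (no error).

0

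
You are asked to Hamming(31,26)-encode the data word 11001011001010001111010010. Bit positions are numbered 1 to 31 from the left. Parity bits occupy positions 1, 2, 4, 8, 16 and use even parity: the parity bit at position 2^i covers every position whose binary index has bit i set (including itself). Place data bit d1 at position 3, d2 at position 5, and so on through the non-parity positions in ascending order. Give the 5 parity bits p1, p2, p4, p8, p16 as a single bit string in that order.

00001

Place data bits at non-power-of-two positions: b3=1, b5=1, b6=0, b7=0, b9=1, b10=0, b11=1, b12=1, b13=0, b14=0, b15=1, b17=0, b18=1, b19=0, b20=0, b21=0, b22=1, b23=1, b24=1, b25=1, b26=0, b27=1, b28=0, b29=0, b30=1, b31=0.
p1 = XOR of data positions {3,5,7,9,11,13,15,17,19,21,23,25,27,29,31} = 1⊕1⊕0⊕1⊕1⊕0⊕1⊕0⊕0⊕0⊕1⊕1⊕1⊕0⊕0 = 0
p2 = XOR of data positions {3,6,7,10,11,14,15,18,19,22,23,26,27,30,31} = 1⊕0⊕0⊕0⊕1⊕0⊕1⊕1⊕0⊕1⊕1⊕0⊕1⊕1⊕0 = 0
p4 = XOR of data positions {5,6,7,12,13,14,15,20,21,22,23,28,29,30,31} = 1⊕0⊕0⊕1⊕0⊕0⊕1⊕0⊕0⊕1⊕1⊕0⊕0⊕1⊕0 = 0
p8 = XOR of data positions {9,10,11,12,13,14,15,24,25,26,27,28,29,30,31} = 1⊕0⊕1⊕1⊕0⊕0⊕1⊕1⊕1⊕0⊕1⊕0⊕0⊕1⊕0 = 0
p16 = XOR of data positions {17,18,19,20,21,22,23,24,25,26,27,28,29,30,31} = 0⊕1⊕0⊕0⊕0⊕1⊕1⊕1⊕1⊕0⊕1⊕0⊕0⊕1⊕0 = 1
Parity bits p1,p2,p4,p8,p16 = 00001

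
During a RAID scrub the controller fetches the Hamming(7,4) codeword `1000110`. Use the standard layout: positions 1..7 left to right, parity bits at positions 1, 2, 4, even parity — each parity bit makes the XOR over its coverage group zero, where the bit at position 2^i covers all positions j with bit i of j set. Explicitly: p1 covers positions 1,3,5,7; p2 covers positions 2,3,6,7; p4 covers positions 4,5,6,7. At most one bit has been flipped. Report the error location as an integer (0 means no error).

s1: b1⊕b3⊕b5⊕b7 = 1⊕0⊕1⊕0 = 0
s2: b2⊕b3⊕b6⊕b7 = 0⊕0⊕1⊕0 = 1
s4: b4⊕b5⊕b6⊕b7 = 0⊕1⊕1⊕0 = 0
Syndrome (s4...s1) = 010 → position 2.

2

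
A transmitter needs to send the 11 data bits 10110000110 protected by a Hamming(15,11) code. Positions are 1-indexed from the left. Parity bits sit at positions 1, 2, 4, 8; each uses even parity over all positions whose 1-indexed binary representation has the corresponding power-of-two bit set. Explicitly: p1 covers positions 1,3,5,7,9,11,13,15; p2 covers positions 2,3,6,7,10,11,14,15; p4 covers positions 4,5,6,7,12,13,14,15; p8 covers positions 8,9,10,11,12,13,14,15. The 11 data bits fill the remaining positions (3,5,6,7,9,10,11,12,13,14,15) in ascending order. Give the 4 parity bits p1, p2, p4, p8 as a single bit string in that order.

1000

Place data bits at non-power-of-two positions: b3=1, b5=0, b6=1, b7=1, b9=0, b10=0, b11=0, b12=0, b13=1, b14=1, b15=0.
p1 = XOR of data positions {3,5,7,9,11,13,15} = 1⊕0⊕1⊕0⊕0⊕1⊕0 = 1
p2 = XOR of data positions {3,6,7,10,11,14,15} = 1⊕1⊕1⊕0⊕0⊕1⊕0 = 0
p4 = XOR of data positions {5,6,7,12,13,14,15} = 0⊕1⊕1⊕0⊕1⊕1⊕0 = 0
p8 = XOR of data positions {9,10,11,12,13,14,15} = 0⊕0⊕0⊕0⊕1⊕1⊕0 = 0
Parity bits p1,p2,p4,p8 = 1000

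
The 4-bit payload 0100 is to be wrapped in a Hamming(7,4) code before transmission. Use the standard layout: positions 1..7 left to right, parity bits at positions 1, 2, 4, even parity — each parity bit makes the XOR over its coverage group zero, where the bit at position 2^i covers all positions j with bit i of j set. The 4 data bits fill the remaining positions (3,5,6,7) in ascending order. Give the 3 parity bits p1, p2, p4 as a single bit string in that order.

101

Place data bits at non-power-of-two positions: b3=0, b5=1, b6=0, b7=0.
p1 = XOR of data positions {3,5,7} = 0⊕1⊕0 = 1
p2 = XOR of data positions {3,6,7} = 0⊕0⊕0 = 0
p4 = XOR of data positions {5,6,7} = 1⊕0⊕0 = 1
Parity bits p1,p2,p4 = 101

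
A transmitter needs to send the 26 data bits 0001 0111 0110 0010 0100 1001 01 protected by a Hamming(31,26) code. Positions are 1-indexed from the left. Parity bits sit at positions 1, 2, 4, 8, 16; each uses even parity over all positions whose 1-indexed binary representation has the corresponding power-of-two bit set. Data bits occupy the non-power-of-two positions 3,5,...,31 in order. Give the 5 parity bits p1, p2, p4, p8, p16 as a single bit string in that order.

Place data bits at non-power-of-two positions: b3=0, b5=0, b6=0, b7=1, b9=0, b10=1, b11=1, b12=1, b13=0, b14=1, b15=1, b17=0, b18=0, b19=0, b20=1, b21=0, b22=0, b23=1, b24=0, b25=0, b26=1, b27=0, b28=0, b29=1, b30=0, b31=1.
p1 = XOR of data positions {3,5,7,9,11,13,15,17,19,21,23,25,27,29,31} = 0⊕0⊕1⊕0⊕1⊕0⊕1⊕0⊕0⊕0⊕1⊕0⊕0⊕1⊕1 = 0
p2 = XOR of data positions {3,6,7,10,11,14,15,18,19,22,23,26,27,30,31} = 0⊕0⊕1⊕1⊕1⊕1⊕1⊕0⊕0⊕0⊕1⊕1⊕0⊕0⊕1 = 0
p4 = XOR of data positions {5,6,7,12,13,14,15,20,21,22,23,28,29,30,31} = 0⊕0⊕1⊕1⊕0⊕1⊕1⊕1⊕0⊕0⊕1⊕0⊕1⊕0⊕1 = 0
p8 = XOR of data positions {9,10,11,12,13,14,15,24,25,26,27,28,29,30,31} = 0⊕1⊕1⊕1⊕0⊕1⊕1⊕0⊕0⊕1⊕0⊕0⊕1⊕0⊕1 = 0
p16 = XOR of data positions {17,18,19,20,21,22,23,24,25,26,27,28,29,30,31} = 0⊕0⊕0⊕1⊕0⊕0⊕1⊕0⊕0⊕1⊕0⊕0⊕1⊕0⊕1 = 1
Parity bits p1,p2,p4,p8,p16 = 00001

00001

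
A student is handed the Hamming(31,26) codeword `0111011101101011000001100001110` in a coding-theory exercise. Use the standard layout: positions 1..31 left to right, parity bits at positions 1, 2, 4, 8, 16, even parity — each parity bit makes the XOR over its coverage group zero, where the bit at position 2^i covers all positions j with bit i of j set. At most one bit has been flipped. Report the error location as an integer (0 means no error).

1

s1: b1⊕b3⊕b5⊕b7⊕b9⊕b11⊕b13⊕b15⊕b17⊕b19⊕b21⊕b23⊕b25⊕b27⊕b29⊕b31 = 0⊕1⊕0⊕1⊕0⊕1⊕1⊕1⊕0⊕0⊕0⊕1⊕0⊕0⊕1⊕0 = 1
s2: b2⊕b3⊕b6⊕b7⊕b10⊕b11⊕b14⊕b15⊕b18⊕b19⊕b22⊕b23⊕b26⊕b27⊕b30⊕b31 = 1⊕1⊕1⊕1⊕1⊕1⊕0⊕1⊕0⊕0⊕1⊕1⊕0⊕0⊕1⊕0 = 0
s4: b4⊕b5⊕b6⊕b7⊕b12⊕b13⊕b14⊕b15⊕b20⊕b21⊕b22⊕b23⊕b28⊕b29⊕b30⊕b31 = 1⊕0⊕1⊕1⊕0⊕1⊕0⊕1⊕0⊕0⊕1⊕1⊕1⊕1⊕1⊕0 = 0
s8: b8⊕b9⊕b10⊕b11⊕b12⊕b13⊕b14⊕b15⊕b24⊕b25⊕b26⊕b27⊕b28⊕b29⊕b30⊕b31 = 1⊕0⊕1⊕1⊕0⊕1⊕0⊕1⊕0⊕0⊕0⊕0⊕1⊕1⊕1⊕0 = 0
s16: b16⊕b17⊕b18⊕b19⊕b20⊕b21⊕b22⊕b23⊕b24⊕b25⊕b26⊕b27⊕b28⊕b29⊕b30⊕b31 = 1⊕0⊕0⊕0⊕0⊕0⊕1⊕1⊕0⊕0⊕0⊕0⊕1⊕1⊕1⊕0 = 0
Syndrome (s16...s1) = 00001 → position 1.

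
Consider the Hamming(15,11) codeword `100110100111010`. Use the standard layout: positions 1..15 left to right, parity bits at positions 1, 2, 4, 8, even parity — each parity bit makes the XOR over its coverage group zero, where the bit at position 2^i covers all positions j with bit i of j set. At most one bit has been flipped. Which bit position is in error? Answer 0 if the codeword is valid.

s1: b1⊕b3⊕b5⊕b7⊕b9⊕b11⊕b13⊕b15 = 1⊕0⊕1⊕1⊕0⊕1⊕0⊕0 = 0
s2: b2⊕b3⊕b6⊕b7⊕b10⊕b11⊕b14⊕b15 = 0⊕0⊕0⊕1⊕1⊕1⊕1⊕0 = 0
s4: b4⊕b5⊕b6⊕b7⊕b12⊕b13⊕b14⊕b15 = 1⊕1⊕0⊕1⊕1⊕0⊕1⊕0 = 1
s8: b8⊕b9⊕b10⊕b11⊕b12⊕b13⊕b14⊕b15 = 0⊕0⊕1⊕1⊕1⊕0⊕1⊕0 = 0
Syndrome (s8...s1) = 0100 → position 4.

4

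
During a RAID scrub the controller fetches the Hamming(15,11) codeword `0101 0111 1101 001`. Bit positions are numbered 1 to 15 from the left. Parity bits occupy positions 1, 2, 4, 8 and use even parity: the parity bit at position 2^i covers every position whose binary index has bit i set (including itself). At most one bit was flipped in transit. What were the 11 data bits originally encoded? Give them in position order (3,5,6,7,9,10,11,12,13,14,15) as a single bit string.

00111101000

s1: b1⊕b3⊕b5⊕b7⊕b9⊕b11⊕b13⊕b15 = 0⊕0⊕0⊕1⊕1⊕0⊕0⊕1 = 1
s2: b2⊕b3⊕b6⊕b7⊕b10⊕b11⊕b14⊕b15 = 1⊕0⊕1⊕1⊕1⊕0⊕0⊕1 = 1
s4: b4⊕b5⊕b6⊕b7⊕b12⊕b13⊕b14⊕b15 = 1⊕0⊕1⊕1⊕1⊕0⊕0⊕1 = 1
s8: b8⊕b9⊕b10⊕b11⊕b12⊕b13⊕b14⊕b15 = 1⊕1⊕1⊕0⊕1⊕0⊕0⊕1 = 1
Syndrome (s8...s1) = 1111 → position 15.
Flip bit 15: corrected codeword = 010101111101000
Data bits at positions 3,5,6,7,9,10,11,12,13,14,15: 00111101000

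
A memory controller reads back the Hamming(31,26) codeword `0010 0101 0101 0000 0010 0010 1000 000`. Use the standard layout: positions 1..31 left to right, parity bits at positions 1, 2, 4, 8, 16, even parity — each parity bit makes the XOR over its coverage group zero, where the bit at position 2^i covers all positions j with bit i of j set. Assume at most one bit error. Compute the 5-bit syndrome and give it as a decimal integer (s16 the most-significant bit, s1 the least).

s1: b1⊕b3⊕b5⊕b7⊕b9⊕b11⊕b13⊕b15⊕b17⊕b19⊕b21⊕b23⊕b25⊕b27⊕b29⊕b31 = 0⊕1⊕0⊕0⊕0⊕0⊕0⊕0⊕0⊕1⊕0⊕1⊕1⊕0⊕0⊕0 = 0
s2: b2⊕b3⊕b6⊕b7⊕b10⊕b11⊕b14⊕b15⊕b18⊕b19⊕b22⊕b23⊕b26⊕b27⊕b30⊕b31 = 0⊕1⊕1⊕0⊕1⊕0⊕0⊕0⊕0⊕1⊕0⊕1⊕0⊕0⊕0⊕0 = 1
s4: b4⊕b5⊕b6⊕b7⊕b12⊕b13⊕b14⊕b15⊕b20⊕b21⊕b22⊕b23⊕b28⊕b29⊕b30⊕b31 = 0⊕0⊕1⊕0⊕1⊕0⊕0⊕0⊕0⊕0⊕0⊕1⊕0⊕0⊕0⊕0 = 1
s8: b8⊕b9⊕b10⊕b11⊕b12⊕b13⊕b14⊕b15⊕b24⊕b25⊕b26⊕b27⊕b28⊕b29⊕b30⊕b31 = 1⊕0⊕1⊕0⊕1⊕0⊕0⊕0⊕0⊕1⊕0⊕0⊕0⊕0⊕0⊕0 = 0
s16: b16⊕b17⊕b18⊕b19⊕b20⊕b21⊕b22⊕b23⊕b24⊕b25⊕b26⊕b27⊕b28⊕b29⊕b30⊕b31 = 0⊕0⊕0⊕1⊕0⊕0⊕0⊕1⊕0⊕1⊕0⊕0⊕0⊕0⊕0⊕0 = 1
Syndrome (s16...s1) = 10110 → position 22.

22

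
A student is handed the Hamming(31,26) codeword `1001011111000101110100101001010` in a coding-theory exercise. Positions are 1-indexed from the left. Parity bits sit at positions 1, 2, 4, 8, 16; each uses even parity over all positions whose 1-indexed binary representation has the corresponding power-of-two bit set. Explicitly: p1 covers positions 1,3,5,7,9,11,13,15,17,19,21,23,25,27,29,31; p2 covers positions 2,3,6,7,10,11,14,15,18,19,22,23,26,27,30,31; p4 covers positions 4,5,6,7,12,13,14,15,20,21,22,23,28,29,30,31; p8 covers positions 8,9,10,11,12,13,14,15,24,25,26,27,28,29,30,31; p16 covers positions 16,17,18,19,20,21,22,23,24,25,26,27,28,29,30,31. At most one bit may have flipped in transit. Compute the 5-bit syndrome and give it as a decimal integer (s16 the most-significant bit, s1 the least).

10

s1: b1⊕b3⊕b5⊕b7⊕b9⊕b11⊕b13⊕b15⊕b17⊕b19⊕b21⊕b23⊕b25⊕b27⊕b29⊕b31 = 1⊕0⊕0⊕1⊕1⊕0⊕0⊕0⊕1⊕0⊕0⊕1⊕1⊕0⊕0⊕0 = 0
s2: b2⊕b3⊕b6⊕b7⊕b10⊕b11⊕b14⊕b15⊕b18⊕b19⊕b22⊕b23⊕b26⊕b27⊕b30⊕b31 = 0⊕0⊕1⊕1⊕1⊕0⊕1⊕0⊕1⊕0⊕0⊕1⊕0⊕0⊕1⊕0 = 1
s4: b4⊕b5⊕b6⊕b7⊕b12⊕b13⊕b14⊕b15⊕b20⊕b21⊕b22⊕b23⊕b28⊕b29⊕b30⊕b31 = 1⊕0⊕1⊕1⊕0⊕0⊕1⊕0⊕1⊕0⊕0⊕1⊕1⊕0⊕1⊕0 = 0
s8: b8⊕b9⊕b10⊕b11⊕b12⊕b13⊕b14⊕b15⊕b24⊕b25⊕b26⊕b27⊕b28⊕b29⊕b30⊕b31 = 1⊕1⊕1⊕0⊕0⊕0⊕1⊕0⊕0⊕1⊕0⊕0⊕1⊕0⊕1⊕0 = 1
s16: b16⊕b17⊕b18⊕b19⊕b20⊕b21⊕b22⊕b23⊕b24⊕b25⊕b26⊕b27⊕b28⊕b29⊕b30⊕b31 = 1⊕1⊕1⊕0⊕1⊕0⊕0⊕1⊕0⊕1⊕0⊕0⊕1⊕0⊕1⊕0 = 0
Syndrome (s16...s1) = 01010 → position 10.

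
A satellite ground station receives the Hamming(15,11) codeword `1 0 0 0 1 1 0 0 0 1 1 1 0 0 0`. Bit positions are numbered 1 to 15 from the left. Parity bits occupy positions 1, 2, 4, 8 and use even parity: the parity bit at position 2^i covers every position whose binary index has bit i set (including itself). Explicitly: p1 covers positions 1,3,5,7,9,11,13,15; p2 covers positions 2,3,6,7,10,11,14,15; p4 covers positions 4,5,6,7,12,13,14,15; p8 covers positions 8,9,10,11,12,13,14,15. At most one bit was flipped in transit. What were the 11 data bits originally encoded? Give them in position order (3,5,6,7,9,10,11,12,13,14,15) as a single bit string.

s1: b1⊕b3⊕b5⊕b7⊕b9⊕b11⊕b13⊕b15 = 1⊕0⊕1⊕0⊕0⊕1⊕0⊕0 = 1
s2: b2⊕b3⊕b6⊕b7⊕b10⊕b11⊕b14⊕b15 = 0⊕0⊕1⊕0⊕1⊕1⊕0⊕0 = 1
s4: b4⊕b5⊕b6⊕b7⊕b12⊕b13⊕b14⊕b15 = 0⊕1⊕1⊕0⊕1⊕0⊕0⊕0 = 1
s8: b8⊕b9⊕b10⊕b11⊕b12⊕b13⊕b14⊕b15 = 0⊕0⊕1⊕1⊕1⊕0⊕0⊕0 = 1
Syndrome (s8...s1) = 1111 → position 15.
Flip bit 15: corrected codeword = 100011000111001
Data bits at positions 3,5,6,7,9,10,11,12,13,14,15: 01100111001

01100111001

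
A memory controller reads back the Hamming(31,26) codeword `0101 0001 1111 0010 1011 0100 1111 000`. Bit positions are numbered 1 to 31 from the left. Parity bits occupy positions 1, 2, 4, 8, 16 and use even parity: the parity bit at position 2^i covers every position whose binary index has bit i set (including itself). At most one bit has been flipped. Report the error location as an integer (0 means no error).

1

s1: b1⊕b3⊕b5⊕b7⊕b9⊕b11⊕b13⊕b15⊕b17⊕b19⊕b21⊕b23⊕b25⊕b27⊕b29⊕b31 = 0⊕0⊕0⊕0⊕1⊕1⊕0⊕1⊕1⊕1⊕0⊕0⊕1⊕1⊕0⊕0 = 1
s2: b2⊕b3⊕b6⊕b7⊕b10⊕b11⊕b14⊕b15⊕b18⊕b19⊕b22⊕b23⊕b26⊕b27⊕b30⊕b31 = 1⊕0⊕0⊕0⊕1⊕1⊕0⊕1⊕0⊕1⊕1⊕0⊕1⊕1⊕0⊕0 = 0
s4: b4⊕b5⊕b6⊕b7⊕b12⊕b13⊕b14⊕b15⊕b20⊕b21⊕b22⊕b23⊕b28⊕b29⊕b30⊕b31 = 1⊕0⊕0⊕0⊕1⊕0⊕0⊕1⊕1⊕0⊕1⊕0⊕1⊕0⊕0⊕0 = 0
s8: b8⊕b9⊕b10⊕b11⊕b12⊕b13⊕b14⊕b15⊕b24⊕b25⊕b26⊕b27⊕b28⊕b29⊕b30⊕b31 = 1⊕1⊕1⊕1⊕1⊕0⊕0⊕1⊕0⊕1⊕1⊕1⊕1⊕0⊕0⊕0 = 0
s16: b16⊕b17⊕b18⊕b19⊕b20⊕b21⊕b22⊕b23⊕b24⊕b25⊕b26⊕b27⊕b28⊕b29⊕b30⊕b31 = 0⊕1⊕0⊕1⊕1⊕0⊕1⊕0⊕0⊕1⊕1⊕1⊕1⊕0⊕0⊕0 = 0
Syndrome (s16...s1) = 00001 → position 1.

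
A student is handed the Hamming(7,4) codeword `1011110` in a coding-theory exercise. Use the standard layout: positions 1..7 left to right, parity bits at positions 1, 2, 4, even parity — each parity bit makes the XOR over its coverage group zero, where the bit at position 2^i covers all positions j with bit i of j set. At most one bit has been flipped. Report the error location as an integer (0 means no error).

s1: b1⊕b3⊕b5⊕b7 = 1⊕1⊕1⊕0 = 1
s2: b2⊕b3⊕b6⊕b7 = 0⊕1⊕1⊕0 = 0
s4: b4⊕b5⊕b6⊕b7 = 1⊕1⊕1⊕0 = 1
Syndrome (s4...s1) = 101 → position 5.

5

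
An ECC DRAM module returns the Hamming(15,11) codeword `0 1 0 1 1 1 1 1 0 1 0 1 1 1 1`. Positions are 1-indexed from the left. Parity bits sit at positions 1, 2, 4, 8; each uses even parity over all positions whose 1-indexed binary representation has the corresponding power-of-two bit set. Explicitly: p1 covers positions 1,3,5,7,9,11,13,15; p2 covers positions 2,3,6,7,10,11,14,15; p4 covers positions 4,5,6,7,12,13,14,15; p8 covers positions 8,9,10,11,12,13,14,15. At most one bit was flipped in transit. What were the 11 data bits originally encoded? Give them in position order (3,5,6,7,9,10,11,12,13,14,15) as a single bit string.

s1: b1⊕b3⊕b5⊕b7⊕b9⊕b11⊕b13⊕b15 = 0⊕0⊕1⊕1⊕0⊕0⊕1⊕1 = 0
s2: b2⊕b3⊕b6⊕b7⊕b10⊕b11⊕b14⊕b15 = 1⊕0⊕1⊕1⊕1⊕0⊕1⊕1 = 0
s4: b4⊕b5⊕b6⊕b7⊕b12⊕b13⊕b14⊕b15 = 1⊕1⊕1⊕1⊕1⊕1⊕1⊕1 = 0
s8: b8⊕b9⊕b10⊕b11⊕b12⊕b13⊕b14⊕b15 = 1⊕0⊕1⊕0⊕1⊕1⊕1⊕1 = 0
Syndrome (s8...s1) = 0000 → position 0 (no error).
No correction needed.
Data bits at positions 3,5,6,7,9,10,11,12,13,14,15: 01110101111

01110101111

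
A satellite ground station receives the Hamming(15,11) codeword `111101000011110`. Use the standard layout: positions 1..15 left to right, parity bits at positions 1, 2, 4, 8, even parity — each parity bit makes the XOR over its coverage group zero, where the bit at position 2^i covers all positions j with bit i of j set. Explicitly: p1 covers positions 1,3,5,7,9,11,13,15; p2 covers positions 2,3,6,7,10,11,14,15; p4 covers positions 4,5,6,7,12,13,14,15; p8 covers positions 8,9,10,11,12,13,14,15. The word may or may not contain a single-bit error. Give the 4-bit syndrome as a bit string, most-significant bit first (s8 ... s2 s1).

s1: b1⊕b3⊕b5⊕b7⊕b9⊕b11⊕b13⊕b15 = 1⊕1⊕0⊕0⊕0⊕1⊕1⊕0 = 0
s2: b2⊕b3⊕b6⊕b7⊕b10⊕b11⊕b14⊕b15 = 1⊕1⊕1⊕0⊕0⊕1⊕1⊕0 = 1
s4: b4⊕b5⊕b6⊕b7⊕b12⊕b13⊕b14⊕b15 = 1⊕0⊕1⊕0⊕1⊕1⊕1⊕0 = 1
s8: b8⊕b9⊕b10⊕b11⊕b12⊕b13⊕b14⊕b15 = 0⊕0⊕0⊕1⊕1⊕1⊕1⊕0 = 0
Syndrome (s8...s1) = 0110 → position 6.

0110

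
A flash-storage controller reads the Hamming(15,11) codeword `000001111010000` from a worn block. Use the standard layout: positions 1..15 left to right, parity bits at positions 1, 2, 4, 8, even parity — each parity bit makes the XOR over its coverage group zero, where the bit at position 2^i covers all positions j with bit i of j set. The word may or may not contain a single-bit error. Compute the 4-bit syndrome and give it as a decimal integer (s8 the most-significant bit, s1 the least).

s1: b1⊕b3⊕b5⊕b7⊕b9⊕b11⊕b13⊕b15 = 0⊕0⊕0⊕1⊕1⊕1⊕0⊕0 = 1
s2: b2⊕b3⊕b6⊕b7⊕b10⊕b11⊕b14⊕b15 = 0⊕0⊕1⊕1⊕0⊕1⊕0⊕0 = 1
s4: b4⊕b5⊕b6⊕b7⊕b12⊕b13⊕b14⊕b15 = 0⊕0⊕1⊕1⊕0⊕0⊕0⊕0 = 0
s8: b8⊕b9⊕b10⊕b11⊕b12⊕b13⊕b14⊕b15 = 1⊕1⊕0⊕1⊕0⊕0⊕0⊕0 = 1
Syndrome (s8...s1) = 1011 → position 11.

11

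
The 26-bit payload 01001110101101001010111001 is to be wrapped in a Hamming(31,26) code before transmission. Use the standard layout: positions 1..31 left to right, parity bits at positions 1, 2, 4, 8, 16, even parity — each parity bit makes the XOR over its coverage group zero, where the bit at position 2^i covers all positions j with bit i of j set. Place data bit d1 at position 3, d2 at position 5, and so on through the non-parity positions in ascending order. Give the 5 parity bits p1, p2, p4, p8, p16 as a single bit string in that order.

10000

Place data bits at non-power-of-two positions: b3=0, b5=1, b6=0, b7=0, b9=1, b10=1, b11=1, b12=0, b13=1, b14=0, b15=1, b17=1, b18=0, b19=1, b20=0, b21=0, b22=1, b23=0, b24=1, b25=0, b26=1, b27=1, b28=1, b29=0, b30=0, b31=1.
p1 = XOR of data positions {3,5,7,9,11,13,15,17,19,21,23,25,27,29,31} = 0⊕1⊕0⊕1⊕1⊕1⊕1⊕1⊕1⊕0⊕0⊕0⊕1⊕0⊕1 = 1
p2 = XOR of data positions {3,6,7,10,11,14,15,18,19,22,23,26,27,30,31} = 0⊕0⊕0⊕1⊕1⊕0⊕1⊕0⊕1⊕1⊕0⊕1⊕1⊕0⊕1 = 0
p4 = XOR of data positions {5,6,7,12,13,14,15,20,21,22,23,28,29,30,31} = 1⊕0⊕0⊕0⊕1⊕0⊕1⊕0⊕0⊕1⊕0⊕1⊕0⊕0⊕1 = 0
p8 = XOR of data positions {9,10,11,12,13,14,15,24,25,26,27,28,29,30,31} = 1⊕1⊕1⊕0⊕1⊕0⊕1⊕1⊕0⊕1⊕1⊕1⊕0⊕0⊕1 = 0
p16 = XOR of data positions {17,18,19,20,21,22,23,24,25,26,27,28,29,30,31} = 1⊕0⊕1⊕0⊕0⊕1⊕0⊕1⊕0⊕1⊕1⊕1⊕0⊕0⊕1 = 0
Parity bits p1,p2,p4,p8,p16 = 10000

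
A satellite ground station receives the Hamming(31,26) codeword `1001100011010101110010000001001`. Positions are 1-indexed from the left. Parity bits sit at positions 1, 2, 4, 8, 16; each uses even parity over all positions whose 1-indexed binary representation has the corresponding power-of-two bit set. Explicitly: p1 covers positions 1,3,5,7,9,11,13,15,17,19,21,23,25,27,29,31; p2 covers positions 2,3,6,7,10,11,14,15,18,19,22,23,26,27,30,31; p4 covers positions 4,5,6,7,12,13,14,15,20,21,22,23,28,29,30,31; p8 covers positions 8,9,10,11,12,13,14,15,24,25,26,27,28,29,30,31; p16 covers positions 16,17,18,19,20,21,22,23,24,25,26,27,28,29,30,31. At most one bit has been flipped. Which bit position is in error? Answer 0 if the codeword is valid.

s1: b1⊕b3⊕b5⊕b7⊕b9⊕b11⊕b13⊕b15⊕b17⊕b19⊕b21⊕b23⊕b25⊕b27⊕b29⊕b31 = 1⊕0⊕1⊕0⊕1⊕0⊕0⊕0⊕1⊕0⊕1⊕0⊕0⊕0⊕0⊕1 = 0
s2: b2⊕b3⊕b6⊕b7⊕b10⊕b11⊕b14⊕b15⊕b18⊕b19⊕b22⊕b23⊕b26⊕b27⊕b30⊕b31 = 0⊕0⊕0⊕0⊕1⊕0⊕1⊕0⊕1⊕0⊕0⊕0⊕0⊕0⊕0⊕1 = 0
s4: b4⊕b5⊕b6⊕b7⊕b12⊕b13⊕b14⊕b15⊕b20⊕b21⊕b22⊕b23⊕b28⊕b29⊕b30⊕b31 = 1⊕1⊕0⊕0⊕1⊕0⊕1⊕0⊕0⊕1⊕0⊕0⊕1⊕0⊕0⊕1 = 1
s8: b8⊕b9⊕b10⊕b11⊕b12⊕b13⊕b14⊕b15⊕b24⊕b25⊕b26⊕b27⊕b28⊕b29⊕b30⊕b31 = 0⊕1⊕1⊕0⊕1⊕0⊕1⊕0⊕0⊕0⊕0⊕0⊕1⊕0⊕0⊕1 = 0
s16: b16⊕b17⊕b18⊕b19⊕b20⊕b21⊕b22⊕b23⊕b24⊕b25⊕b26⊕b27⊕b28⊕b29⊕b30⊕b31 = 1⊕1⊕1⊕0⊕0⊕1⊕0⊕0⊕0⊕0⊕0⊕0⊕1⊕0⊕0⊕1 = 0
Syndrome (s16...s1) = 00100 → position 4.

4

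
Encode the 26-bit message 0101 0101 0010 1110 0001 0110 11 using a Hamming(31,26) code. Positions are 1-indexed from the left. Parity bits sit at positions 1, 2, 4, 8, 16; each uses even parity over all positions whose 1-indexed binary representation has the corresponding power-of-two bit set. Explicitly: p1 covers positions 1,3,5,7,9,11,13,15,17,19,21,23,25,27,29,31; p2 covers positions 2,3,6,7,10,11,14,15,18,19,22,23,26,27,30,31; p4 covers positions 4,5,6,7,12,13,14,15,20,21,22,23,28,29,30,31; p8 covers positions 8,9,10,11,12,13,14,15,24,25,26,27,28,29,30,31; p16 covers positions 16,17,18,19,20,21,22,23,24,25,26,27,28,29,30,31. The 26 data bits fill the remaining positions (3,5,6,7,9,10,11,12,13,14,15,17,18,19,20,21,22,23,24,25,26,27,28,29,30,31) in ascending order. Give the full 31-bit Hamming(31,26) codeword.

1000101001010010011100001011011

Place data bits at non-power-of-two positions: b3=0, b5=1, b6=0, b7=1, b9=0, b10=1, b11=0, b12=1, b13=0, b14=0, b15=1, b17=0, b18=1, b19=1, b20=1, b21=0, b22=0, b23=0, b24=0, b25=1, b26=0, b27=1, b28=1, b29=0, b30=1, b31=1.
p1 = XOR of data positions {3,5,7,9,11,13,15,17,19,21,23,25,27,29,31} = 0⊕1⊕1⊕0⊕0⊕0⊕1⊕0⊕1⊕0⊕0⊕1⊕1⊕0⊕1 = 1
p2 = XOR of data positions {3,6,7,10,11,14,15,18,19,22,23,26,27,30,31} = 0⊕0⊕1⊕1⊕0⊕0⊕1⊕1⊕1⊕0⊕0⊕0⊕1⊕1⊕1 = 0
p4 = XOR of data positions {5,6,7,12,13,14,15,20,21,22,23,28,29,30,31} = 1⊕0⊕1⊕1⊕0⊕0⊕1⊕1⊕0⊕0⊕0⊕1⊕0⊕1⊕1 = 0
p8 = XOR of data positions {9,10,11,12,13,14,15,24,25,26,27,28,29,30,31} = 0⊕1⊕0⊕1⊕0⊕0⊕1⊕0⊕1⊕0⊕1⊕1⊕0⊕1⊕1 = 0
p16 = XOR of data positions {17,18,19,20,21,22,23,24,25,26,27,28,29,30,31} = 0⊕1⊕1⊕1⊕0⊕0⊕0⊕0⊕1⊕0⊕1⊕1⊕0⊕1⊕1 = 0
Codeword b1..b31 = 1000101001010010011100001011011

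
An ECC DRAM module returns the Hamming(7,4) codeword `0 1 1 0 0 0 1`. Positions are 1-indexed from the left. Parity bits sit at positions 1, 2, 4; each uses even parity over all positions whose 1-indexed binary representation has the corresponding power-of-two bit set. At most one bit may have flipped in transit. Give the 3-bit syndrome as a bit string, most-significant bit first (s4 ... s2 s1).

110

s1: b1⊕b3⊕b5⊕b7 = 0⊕1⊕0⊕1 = 0
s2: b2⊕b3⊕b6⊕b7 = 1⊕1⊕0⊕1 = 1
s4: b4⊕b5⊕b6⊕b7 = 0⊕0⊕0⊕1 = 1
Syndrome (s4...s1) = 110 → position 6.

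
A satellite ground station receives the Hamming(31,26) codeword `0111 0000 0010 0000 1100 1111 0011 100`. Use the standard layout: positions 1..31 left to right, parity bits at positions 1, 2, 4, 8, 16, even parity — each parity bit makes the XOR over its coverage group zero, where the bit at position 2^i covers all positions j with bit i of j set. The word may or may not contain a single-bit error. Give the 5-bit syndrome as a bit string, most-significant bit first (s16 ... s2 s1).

11011

s1: b1⊕b3⊕b5⊕b7⊕b9⊕b11⊕b13⊕b15⊕b17⊕b19⊕b21⊕b23⊕b25⊕b27⊕b29⊕b31 = 0⊕1⊕0⊕0⊕0⊕1⊕0⊕0⊕1⊕0⊕1⊕1⊕0⊕1⊕1⊕0 = 1
s2: b2⊕b3⊕b6⊕b7⊕b10⊕b11⊕b14⊕b15⊕b18⊕b19⊕b22⊕b23⊕b26⊕b27⊕b30⊕b31 = 1⊕1⊕0⊕0⊕0⊕1⊕0⊕0⊕1⊕0⊕1⊕1⊕0⊕1⊕0⊕0 = 1
s4: b4⊕b5⊕b6⊕b7⊕b12⊕b13⊕b14⊕b15⊕b20⊕b21⊕b22⊕b23⊕b28⊕b29⊕b30⊕b31 = 1⊕0⊕0⊕0⊕0⊕0⊕0⊕0⊕0⊕1⊕1⊕1⊕1⊕1⊕0⊕0 = 0
s8: b8⊕b9⊕b10⊕b11⊕b12⊕b13⊕b14⊕b15⊕b24⊕b25⊕b26⊕b27⊕b28⊕b29⊕b30⊕b31 = 0⊕0⊕0⊕1⊕0⊕0⊕0⊕0⊕1⊕0⊕0⊕1⊕1⊕1⊕0⊕0 = 1
s16: b16⊕b17⊕b18⊕b19⊕b20⊕b21⊕b22⊕b23⊕b24⊕b25⊕b26⊕b27⊕b28⊕b29⊕b30⊕b31 = 0⊕1⊕1⊕0⊕0⊕1⊕1⊕1⊕1⊕0⊕0⊕1⊕1⊕1⊕0⊕0 = 1
Syndrome (s16...s1) = 11011 → position 27.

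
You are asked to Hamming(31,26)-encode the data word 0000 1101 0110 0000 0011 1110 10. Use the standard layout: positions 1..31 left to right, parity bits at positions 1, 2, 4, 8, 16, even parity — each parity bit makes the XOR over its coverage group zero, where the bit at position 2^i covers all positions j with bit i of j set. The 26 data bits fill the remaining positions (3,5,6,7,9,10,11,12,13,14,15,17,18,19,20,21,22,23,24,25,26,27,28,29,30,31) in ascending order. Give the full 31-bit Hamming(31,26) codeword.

Place data bits at non-power-of-two positions: b3=0, b5=0, b6=0, b7=0, b9=1, b10=1, b11=0, b12=1, b13=0, b14=1, b15=1, b17=0, b18=0, b19=0, b20=0, b21=0, b22=0, b23=0, b24=1, b25=1, b26=1, b27=1, b28=1, b29=0, b30=1, b31=0.
p1 = XOR of data positions {3,5,7,9,11,13,15,17,19,21,23,25,27,29,31} = 0⊕0⊕0⊕1⊕0⊕0⊕1⊕0⊕0⊕0⊕0⊕1⊕1⊕0⊕0 = 0
p2 = XOR of data positions {3,6,7,10,11,14,15,18,19,22,23,26,27,30,31} = 0⊕0⊕0⊕1⊕0⊕1⊕1⊕0⊕0⊕0⊕0⊕1⊕1⊕1⊕0 = 0
p4 = XOR of data positions {5,6,7,12,13,14,15,20,21,22,23,28,29,30,31} = 0⊕0⊕0⊕1⊕0⊕1⊕1⊕0⊕0⊕0⊕0⊕1⊕0⊕1⊕0 = 1
p8 = XOR of data positions {9,10,11,12,13,14,15,24,25,26,27,28,29,30,31} = 1⊕1⊕0⊕1⊕0⊕1⊕1⊕1⊕1⊕1⊕1⊕1⊕0⊕1⊕0 = 1
p16 = XOR of data positions {17,18,19,20,21,22,23,24,25,26,27,28,29,30,31} = 0⊕0⊕0⊕0⊕0⊕0⊕0⊕1⊕1⊕1⊕1⊕1⊕0⊕1⊕0 = 0
Codeword b1..b31 = 0001000111010110000000011111010

0001000111010110000000011111010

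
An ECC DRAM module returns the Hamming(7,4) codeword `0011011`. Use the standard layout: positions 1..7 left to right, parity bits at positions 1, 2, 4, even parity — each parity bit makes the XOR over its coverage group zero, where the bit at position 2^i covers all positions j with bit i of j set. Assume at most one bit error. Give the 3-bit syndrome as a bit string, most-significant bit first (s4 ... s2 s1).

110

s1: b1⊕b3⊕b5⊕b7 = 0⊕1⊕0⊕1 = 0
s2: b2⊕b3⊕b6⊕b7 = 0⊕1⊕1⊕1 = 1
s4: b4⊕b5⊕b6⊕b7 = 1⊕0⊕1⊕1 = 1
Syndrome (s4...s1) = 110 → position 6.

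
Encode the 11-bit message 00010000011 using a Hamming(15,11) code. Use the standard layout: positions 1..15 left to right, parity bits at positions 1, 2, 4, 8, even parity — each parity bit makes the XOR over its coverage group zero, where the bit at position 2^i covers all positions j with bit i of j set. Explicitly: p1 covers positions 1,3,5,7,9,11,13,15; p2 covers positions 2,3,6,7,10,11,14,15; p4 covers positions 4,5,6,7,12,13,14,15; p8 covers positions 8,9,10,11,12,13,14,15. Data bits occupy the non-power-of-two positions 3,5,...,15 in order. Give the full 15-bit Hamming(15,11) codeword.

Place data bits at non-power-of-two positions: b3=0, b5=0, b6=0, b7=1, b9=0, b10=0, b11=0, b12=0, b13=0, b14=1, b15=1.
p1 = XOR of data positions {3,5,7,9,11,13,15} = 0⊕0⊕1⊕0⊕0⊕0⊕1 = 0
p2 = XOR of data positions {3,6,7,10,11,14,15} = 0⊕0⊕1⊕0⊕0⊕1⊕1 = 1
p4 = XOR of data positions {5,6,7,12,13,14,15} = 0⊕0⊕1⊕0⊕0⊕1⊕1 = 1
p8 = XOR of data positions {9,10,11,12,13,14,15} = 0⊕0⊕0⊕0⊕0⊕1⊕1 = 0
Codeword b1..b15 = 010100100000011

010100100000011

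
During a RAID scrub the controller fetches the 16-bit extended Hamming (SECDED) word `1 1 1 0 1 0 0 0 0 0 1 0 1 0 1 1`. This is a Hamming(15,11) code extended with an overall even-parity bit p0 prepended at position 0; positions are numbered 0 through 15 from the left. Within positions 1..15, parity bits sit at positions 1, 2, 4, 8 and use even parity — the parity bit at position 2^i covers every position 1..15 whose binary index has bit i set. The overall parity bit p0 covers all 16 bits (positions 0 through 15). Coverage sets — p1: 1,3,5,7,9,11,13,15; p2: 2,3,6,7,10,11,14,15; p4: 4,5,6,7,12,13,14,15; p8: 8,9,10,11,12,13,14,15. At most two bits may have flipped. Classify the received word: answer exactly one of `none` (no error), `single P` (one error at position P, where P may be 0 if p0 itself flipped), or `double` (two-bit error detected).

none

s1: b1⊕b3⊕b5⊕b7⊕b9⊕b11⊕b13⊕b15 = 1⊕0⊕0⊕0⊕0⊕0⊕0⊕1 = 0
s2: b2⊕b3⊕b6⊕b7⊕b10⊕b11⊕b14⊕b15 = 1⊕0⊕0⊕0⊕1⊕0⊕1⊕1 = 0
s4: b4⊕b5⊕b6⊕b7⊕b12⊕b13⊕b14⊕b15 = 1⊕0⊕0⊕0⊕1⊕0⊕1⊕1 = 0
s8: b8⊕b9⊕b10⊕b11⊕b12⊕b13⊕b14⊕b15 = 0⊕0⊕1⊕0⊕1⊕0⊕1⊕1 = 0
Syndrome (s8...s1) = 0000 → position 0 (no error).
Overall parity (XOR of all 16 bits, including p0): 1⊕1⊕1⊕0⊕1⊕0⊕0⊕0⊕0⊕0⊕1⊕0⊕1⊕0⊕1⊕1 = 0
Overall=0, syndrome position=0 → no error.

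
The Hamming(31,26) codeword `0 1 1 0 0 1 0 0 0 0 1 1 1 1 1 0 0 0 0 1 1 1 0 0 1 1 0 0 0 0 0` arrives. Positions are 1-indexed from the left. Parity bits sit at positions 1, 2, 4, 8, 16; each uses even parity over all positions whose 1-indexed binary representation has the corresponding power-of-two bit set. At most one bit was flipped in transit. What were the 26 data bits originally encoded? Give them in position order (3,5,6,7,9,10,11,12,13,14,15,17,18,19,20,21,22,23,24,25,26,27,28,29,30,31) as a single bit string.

10100011111000111011100000

s1: b1⊕b3⊕b5⊕b7⊕b9⊕b11⊕b13⊕b15⊕b17⊕b19⊕b21⊕b23⊕b25⊕b27⊕b29⊕b31 = 0⊕1⊕0⊕0⊕0⊕1⊕1⊕1⊕0⊕0⊕1⊕0⊕1⊕0⊕0⊕0 = 0
s2: b2⊕b3⊕b6⊕b7⊕b10⊕b11⊕b14⊕b15⊕b18⊕b19⊕b22⊕b23⊕b26⊕b27⊕b30⊕b31 = 1⊕1⊕1⊕0⊕0⊕1⊕1⊕1⊕0⊕0⊕1⊕0⊕1⊕0⊕0⊕0 = 0
s4: b4⊕b5⊕b6⊕b7⊕b12⊕b13⊕b14⊕b15⊕b20⊕b21⊕b22⊕b23⊕b28⊕b29⊕b30⊕b31 = 0⊕0⊕1⊕0⊕1⊕1⊕1⊕1⊕1⊕1⊕1⊕0⊕0⊕0⊕0⊕0 = 0
s8: b8⊕b9⊕b10⊕b11⊕b12⊕b13⊕b14⊕b15⊕b24⊕b25⊕b26⊕b27⊕b28⊕b29⊕b30⊕b31 = 0⊕0⊕0⊕1⊕1⊕1⊕1⊕1⊕0⊕1⊕1⊕0⊕0⊕0⊕0⊕0 = 1
s16: b16⊕b17⊕b18⊕b19⊕b20⊕b21⊕b22⊕b23⊕b24⊕b25⊕b26⊕b27⊕b28⊕b29⊕b30⊕b31 = 0⊕0⊕0⊕0⊕1⊕1⊕1⊕0⊕0⊕1⊕1⊕0⊕0⊕0⊕0⊕0 = 1
Syndrome (s16...s1) = 11000 → position 24.
Flip bit 24: corrected codeword = 0110010000111110000111011100000
Data bits at positions 3,5,6,7,9,10,11,12,13,14,15,17,18,19,20,21,22,23,24,25,26,27,28,29,30,31: 10100011111000111011100000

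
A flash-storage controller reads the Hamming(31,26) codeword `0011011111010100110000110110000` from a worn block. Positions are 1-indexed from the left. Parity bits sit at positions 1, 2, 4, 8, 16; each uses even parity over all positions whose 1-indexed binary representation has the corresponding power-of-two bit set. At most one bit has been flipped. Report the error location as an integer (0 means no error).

2

s1: b1⊕b3⊕b5⊕b7⊕b9⊕b11⊕b13⊕b15⊕b17⊕b19⊕b21⊕b23⊕b25⊕b27⊕b29⊕b31 = 0⊕1⊕0⊕1⊕1⊕0⊕0⊕0⊕1⊕0⊕0⊕1⊕0⊕1⊕0⊕0 = 0
s2: b2⊕b3⊕b6⊕b7⊕b10⊕b11⊕b14⊕b15⊕b18⊕b19⊕b22⊕b23⊕b26⊕b27⊕b30⊕b31 = 0⊕1⊕1⊕1⊕1⊕0⊕1⊕0⊕1⊕0⊕0⊕1⊕1⊕1⊕0⊕0 = 1
s4: b4⊕b5⊕b6⊕b7⊕b12⊕b13⊕b14⊕b15⊕b20⊕b21⊕b22⊕b23⊕b28⊕b29⊕b30⊕b31 = 1⊕0⊕1⊕1⊕1⊕0⊕1⊕0⊕0⊕0⊕0⊕1⊕0⊕0⊕0⊕0 = 0
s8: b8⊕b9⊕b10⊕b11⊕b12⊕b13⊕b14⊕b15⊕b24⊕b25⊕b26⊕b27⊕b28⊕b29⊕b30⊕b31 = 1⊕1⊕1⊕0⊕1⊕0⊕1⊕0⊕1⊕0⊕1⊕1⊕0⊕0⊕0⊕0 = 0
s16: b16⊕b17⊕b18⊕b19⊕b20⊕b21⊕b22⊕b23⊕b24⊕b25⊕b26⊕b27⊕b28⊕b29⊕b30⊕b31 = 0⊕1⊕1⊕0⊕0⊕0⊕0⊕1⊕1⊕0⊕1⊕1⊕0⊕0⊕0⊕0 = 0
Syndrome (s16...s1) = 00010 → position 2.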